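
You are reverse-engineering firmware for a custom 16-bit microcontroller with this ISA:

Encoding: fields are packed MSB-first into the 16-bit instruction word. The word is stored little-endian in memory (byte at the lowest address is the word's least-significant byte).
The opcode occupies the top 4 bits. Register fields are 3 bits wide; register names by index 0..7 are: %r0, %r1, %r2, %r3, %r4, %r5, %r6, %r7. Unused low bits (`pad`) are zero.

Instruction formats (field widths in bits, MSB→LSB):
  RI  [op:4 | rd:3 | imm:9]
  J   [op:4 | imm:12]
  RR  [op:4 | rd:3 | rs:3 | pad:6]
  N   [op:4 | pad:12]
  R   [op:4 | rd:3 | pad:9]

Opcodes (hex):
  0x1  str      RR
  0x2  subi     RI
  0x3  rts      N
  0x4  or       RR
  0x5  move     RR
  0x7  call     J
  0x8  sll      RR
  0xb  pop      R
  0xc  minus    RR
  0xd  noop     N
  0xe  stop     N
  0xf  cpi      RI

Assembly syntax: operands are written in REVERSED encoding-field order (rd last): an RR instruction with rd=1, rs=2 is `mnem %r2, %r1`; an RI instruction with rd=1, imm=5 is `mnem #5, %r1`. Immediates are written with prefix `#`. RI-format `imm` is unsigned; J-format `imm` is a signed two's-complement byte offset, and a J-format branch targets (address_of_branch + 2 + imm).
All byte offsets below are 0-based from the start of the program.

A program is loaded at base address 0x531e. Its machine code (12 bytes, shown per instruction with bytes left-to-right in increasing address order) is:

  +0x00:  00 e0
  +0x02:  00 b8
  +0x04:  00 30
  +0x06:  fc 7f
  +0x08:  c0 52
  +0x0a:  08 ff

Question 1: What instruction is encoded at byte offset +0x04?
rts

+0x04: 00 30 ⇒ word 0x3000 (little)
  op=0x3000>>12=0x3 ⇒ rts (N)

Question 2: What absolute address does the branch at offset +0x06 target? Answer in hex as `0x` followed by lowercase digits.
0x5322

@+06  little-endian(fc 7f) = 0x7ffc
  opcode bits[15:12]=0x7: call/J
  imm: (w>>0)&0xfff=0xffc (s12→-4) → #-4
  target = base 0x531e + off 0x06 + 2 + imm -4 = 0x5322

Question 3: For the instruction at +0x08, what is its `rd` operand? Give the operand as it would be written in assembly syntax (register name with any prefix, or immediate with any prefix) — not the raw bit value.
%r1

off 0x08: read c0 52 as little → 0x52c0
  top 4b → 0x5 → move [RR]
  [11:9] rd=1 = %r1
  [8:6] rs=3 = %r3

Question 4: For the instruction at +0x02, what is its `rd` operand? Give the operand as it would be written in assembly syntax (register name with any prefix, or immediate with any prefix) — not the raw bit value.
+0x02: 00 b8 ⇒ word 0xb800 (little)
  op=0xb800>>12=0xb ⇒ pop (R)
  [11:9] rd=4 = %r4

%r4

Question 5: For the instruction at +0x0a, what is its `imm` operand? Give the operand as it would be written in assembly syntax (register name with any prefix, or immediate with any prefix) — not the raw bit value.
[0a] 08 ff → 0xff08
  opcode bits[15:12]=0xf: cpi/RI
  rd: (w>>9)&0x7=0x7 → %r7
  imm: (w>>0)&0x1ff=0x108 → #264

#264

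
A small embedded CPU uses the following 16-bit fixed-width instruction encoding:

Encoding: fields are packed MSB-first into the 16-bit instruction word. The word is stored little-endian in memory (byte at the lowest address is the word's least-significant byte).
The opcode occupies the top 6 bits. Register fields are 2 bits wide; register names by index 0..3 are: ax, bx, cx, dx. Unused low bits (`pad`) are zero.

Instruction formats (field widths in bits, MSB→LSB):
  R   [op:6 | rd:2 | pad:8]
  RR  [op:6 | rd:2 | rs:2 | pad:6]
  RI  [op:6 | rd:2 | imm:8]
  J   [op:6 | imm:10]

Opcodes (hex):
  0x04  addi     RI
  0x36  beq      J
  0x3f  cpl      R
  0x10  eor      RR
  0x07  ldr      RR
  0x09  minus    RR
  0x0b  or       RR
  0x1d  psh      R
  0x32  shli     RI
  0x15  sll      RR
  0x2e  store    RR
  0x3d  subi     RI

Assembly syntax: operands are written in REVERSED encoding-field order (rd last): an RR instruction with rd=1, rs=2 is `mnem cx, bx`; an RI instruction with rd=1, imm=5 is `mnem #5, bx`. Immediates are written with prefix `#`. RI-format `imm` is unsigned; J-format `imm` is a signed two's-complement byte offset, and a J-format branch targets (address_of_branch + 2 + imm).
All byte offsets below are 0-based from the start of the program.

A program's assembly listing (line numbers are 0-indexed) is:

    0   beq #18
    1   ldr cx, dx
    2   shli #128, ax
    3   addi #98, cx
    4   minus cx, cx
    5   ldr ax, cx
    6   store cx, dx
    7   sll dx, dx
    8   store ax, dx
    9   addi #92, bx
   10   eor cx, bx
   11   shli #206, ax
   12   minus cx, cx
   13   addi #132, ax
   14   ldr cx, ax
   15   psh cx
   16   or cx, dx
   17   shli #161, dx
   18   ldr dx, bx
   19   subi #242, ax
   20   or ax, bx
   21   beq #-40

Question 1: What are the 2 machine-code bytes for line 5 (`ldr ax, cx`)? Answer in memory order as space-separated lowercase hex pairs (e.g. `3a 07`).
00 1e

5. ldr fields op=0x7:6|rd=2:2|rs=0:2|pad=0:6 → word 1e00h → 00 1e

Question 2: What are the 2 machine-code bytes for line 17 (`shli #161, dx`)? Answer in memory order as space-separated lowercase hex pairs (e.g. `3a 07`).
L17: shli op=0x32:6|rd=3:2|imm=161:8 ⇒ 0xcba1 ⇒ little a1 cb

a1 cb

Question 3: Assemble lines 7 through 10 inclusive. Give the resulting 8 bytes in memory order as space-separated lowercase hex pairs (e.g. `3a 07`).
c0 57 00 bb 5c 11 80 41

line 7 (sll): pack op=0x15:6|rd=3:2|rs=3:2|pad=0:6 = 0x57c0; little→ c0 57
line 8 (store): pack op=0x2e:6|rd=3:2|rs=0:2|pad=0:6 = 0xbb00; little→ 00 bb
line 9 (addi): pack op=0x4:6|rd=1:2|imm=92:8 = 0x115c; little→ 5c 11
line 10 (eor): pack op=0x10:6|rd=1:2|rs=2:2|pad=0:6 = 0x4180; little→ 80 41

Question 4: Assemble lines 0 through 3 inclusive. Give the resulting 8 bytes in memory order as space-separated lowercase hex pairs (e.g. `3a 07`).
0. beq fields op=0x36:6|imm=18:10 → word d812h → 12 d8
1. ldr fields op=0x7:6|rd=3:2|rs=2:2|pad=0:6 → word 1f80h → 80 1f
2. shli fields op=0x32:6|rd=0:2|imm=128:8 → word c880h → 80 c8
3. addi fields op=0x4:6|rd=2:2|imm=98:8 → word 1262h → 62 12

12 d8 80 1f 80 c8 62 12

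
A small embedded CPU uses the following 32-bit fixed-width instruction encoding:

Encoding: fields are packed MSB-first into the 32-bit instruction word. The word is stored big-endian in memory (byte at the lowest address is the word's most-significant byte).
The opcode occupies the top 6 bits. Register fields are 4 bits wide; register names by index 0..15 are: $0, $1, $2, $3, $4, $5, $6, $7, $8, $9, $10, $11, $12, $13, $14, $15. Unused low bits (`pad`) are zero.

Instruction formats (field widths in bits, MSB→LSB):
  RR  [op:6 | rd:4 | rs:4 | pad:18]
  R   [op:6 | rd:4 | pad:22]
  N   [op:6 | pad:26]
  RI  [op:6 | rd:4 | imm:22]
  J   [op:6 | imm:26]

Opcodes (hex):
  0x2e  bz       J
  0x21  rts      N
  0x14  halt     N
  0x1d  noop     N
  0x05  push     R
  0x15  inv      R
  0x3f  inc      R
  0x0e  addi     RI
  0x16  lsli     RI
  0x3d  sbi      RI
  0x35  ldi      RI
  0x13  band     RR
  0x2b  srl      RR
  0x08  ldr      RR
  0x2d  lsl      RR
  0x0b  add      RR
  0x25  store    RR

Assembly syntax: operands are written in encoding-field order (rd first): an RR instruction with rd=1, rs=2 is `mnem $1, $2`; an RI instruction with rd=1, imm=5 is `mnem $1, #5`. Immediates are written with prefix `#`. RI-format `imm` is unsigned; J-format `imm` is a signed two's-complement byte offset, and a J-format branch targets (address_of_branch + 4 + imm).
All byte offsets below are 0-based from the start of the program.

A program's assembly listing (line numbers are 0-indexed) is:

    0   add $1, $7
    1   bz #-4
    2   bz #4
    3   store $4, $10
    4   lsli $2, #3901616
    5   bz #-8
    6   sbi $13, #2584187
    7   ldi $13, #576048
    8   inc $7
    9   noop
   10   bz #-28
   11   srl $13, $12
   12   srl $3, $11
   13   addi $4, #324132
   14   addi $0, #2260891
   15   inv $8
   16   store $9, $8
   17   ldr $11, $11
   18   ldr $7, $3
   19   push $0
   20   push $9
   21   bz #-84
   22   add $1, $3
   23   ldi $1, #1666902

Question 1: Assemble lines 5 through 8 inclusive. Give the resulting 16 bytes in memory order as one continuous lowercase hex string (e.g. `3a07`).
bbfffff8f7676e7bd748ca30fdc00000

line 5 (bz): pack op=0x2e:6|imm=-8:26 = 0xbbfffff8; big→ bb ff ff f8
line 6 (sbi): pack op=0x3d:6|rd=13:4|imm=2584187:22 = 0xf7676e7b; big→ f7 67 6e 7b
line 7 (ldi): pack op=0x35:6|rd=13:4|imm=576048:22 = 0xd748ca30; big→ d7 48 ca 30
line 8 (inc): pack op=0x3f:6|rd=7:4|pad=0:22 = 0xfdc00000; big→ fd c0 00 00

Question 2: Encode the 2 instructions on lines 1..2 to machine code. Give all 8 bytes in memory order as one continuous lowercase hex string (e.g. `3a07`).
bbfffffcb8000004

L1: bz op=0x2e:6|imm=-4:26 ⇒ 0xbbfffffc ⇒ big bb ff ff fc
L2: bz op=0x2e:6|imm=4:26 ⇒ 0xb8000004 ⇒ big b8 00 00 04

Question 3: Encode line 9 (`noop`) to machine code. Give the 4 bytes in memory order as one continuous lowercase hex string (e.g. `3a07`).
L9: noop op=0x1d:6|pad=0:26 ⇒ 0x74000000 ⇒ big 74 00 00 00

74000000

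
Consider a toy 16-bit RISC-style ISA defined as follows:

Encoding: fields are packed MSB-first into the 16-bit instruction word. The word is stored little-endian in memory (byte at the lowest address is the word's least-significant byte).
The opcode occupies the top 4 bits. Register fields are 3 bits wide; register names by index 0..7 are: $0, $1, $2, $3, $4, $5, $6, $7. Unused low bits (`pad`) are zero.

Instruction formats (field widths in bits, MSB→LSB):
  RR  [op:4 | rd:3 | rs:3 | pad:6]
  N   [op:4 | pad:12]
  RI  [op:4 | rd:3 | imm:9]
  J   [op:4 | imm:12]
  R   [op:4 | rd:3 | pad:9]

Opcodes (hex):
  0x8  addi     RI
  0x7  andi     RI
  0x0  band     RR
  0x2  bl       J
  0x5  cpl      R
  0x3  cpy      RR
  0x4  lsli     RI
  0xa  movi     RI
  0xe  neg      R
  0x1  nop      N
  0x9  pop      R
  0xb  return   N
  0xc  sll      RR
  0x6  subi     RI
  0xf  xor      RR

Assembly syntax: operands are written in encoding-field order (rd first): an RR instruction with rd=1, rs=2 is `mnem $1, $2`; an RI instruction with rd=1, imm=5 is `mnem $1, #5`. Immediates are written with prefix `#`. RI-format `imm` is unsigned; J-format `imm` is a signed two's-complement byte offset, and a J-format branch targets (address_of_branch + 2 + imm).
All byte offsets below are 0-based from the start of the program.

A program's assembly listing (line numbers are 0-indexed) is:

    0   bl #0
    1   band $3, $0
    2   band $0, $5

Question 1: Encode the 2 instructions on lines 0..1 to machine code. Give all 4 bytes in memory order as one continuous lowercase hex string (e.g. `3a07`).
00200006

line 0 (bl): pack op=0x2:4|imm=0:12 = 0x2000; little→ 00 20
line 1 (band): pack op=0x0:4|rd=3:3|rs=0:3|pad=0:6 = 0x0600; little→ 00 06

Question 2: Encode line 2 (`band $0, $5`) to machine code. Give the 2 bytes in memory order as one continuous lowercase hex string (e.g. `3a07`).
4001

line 2 (band): pack op=0x0:4|rd=0:3|rs=5:3|pad=0:6 = 0x0140; little→ 40 01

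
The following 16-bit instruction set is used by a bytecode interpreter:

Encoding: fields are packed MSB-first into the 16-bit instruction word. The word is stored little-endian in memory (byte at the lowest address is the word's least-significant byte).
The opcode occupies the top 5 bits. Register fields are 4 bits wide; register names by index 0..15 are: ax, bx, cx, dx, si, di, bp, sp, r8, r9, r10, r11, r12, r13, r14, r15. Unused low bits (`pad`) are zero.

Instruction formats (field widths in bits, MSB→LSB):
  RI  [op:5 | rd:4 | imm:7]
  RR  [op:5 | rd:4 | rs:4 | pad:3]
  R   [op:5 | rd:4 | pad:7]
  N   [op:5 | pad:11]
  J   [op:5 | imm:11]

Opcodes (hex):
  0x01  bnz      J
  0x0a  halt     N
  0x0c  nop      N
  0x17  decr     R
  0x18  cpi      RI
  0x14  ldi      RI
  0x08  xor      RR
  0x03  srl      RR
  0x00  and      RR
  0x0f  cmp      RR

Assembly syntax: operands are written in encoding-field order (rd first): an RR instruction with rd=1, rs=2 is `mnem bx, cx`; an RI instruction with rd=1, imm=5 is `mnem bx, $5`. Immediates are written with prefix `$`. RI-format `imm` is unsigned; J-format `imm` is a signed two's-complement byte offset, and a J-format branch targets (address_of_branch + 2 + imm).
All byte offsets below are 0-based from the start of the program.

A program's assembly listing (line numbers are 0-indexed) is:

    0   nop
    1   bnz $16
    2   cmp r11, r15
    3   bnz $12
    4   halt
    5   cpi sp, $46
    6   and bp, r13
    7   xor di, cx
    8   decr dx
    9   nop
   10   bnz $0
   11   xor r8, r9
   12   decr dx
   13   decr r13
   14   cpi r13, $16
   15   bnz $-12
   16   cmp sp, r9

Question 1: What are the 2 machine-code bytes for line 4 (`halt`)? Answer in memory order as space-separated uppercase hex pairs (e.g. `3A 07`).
line 4 (halt): pack op=0xa:5|pad=0:11 = 0x5000; little→ 00 50

00 50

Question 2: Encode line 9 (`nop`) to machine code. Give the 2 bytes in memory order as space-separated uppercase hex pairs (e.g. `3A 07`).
00 60

9. nop fields op=0xc:5|pad=0:11 → word 6000h → 00 60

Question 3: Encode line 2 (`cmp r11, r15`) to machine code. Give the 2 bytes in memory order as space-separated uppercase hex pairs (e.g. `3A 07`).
F8 7D

L2: cmp op=0xf:5|rd=11:4|rs=15:4|pad=0:3 ⇒ 0x7df8 ⇒ little f8 7d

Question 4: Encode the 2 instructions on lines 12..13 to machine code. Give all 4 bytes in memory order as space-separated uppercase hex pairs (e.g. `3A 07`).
80 B9 80 BE

L12: decr op=0x17:5|rd=3:4|pad=0:7 ⇒ 0xb980 ⇒ little 80 b9
L13: decr op=0x17:5|rd=13:4|pad=0:7 ⇒ 0xbe80 ⇒ little 80 be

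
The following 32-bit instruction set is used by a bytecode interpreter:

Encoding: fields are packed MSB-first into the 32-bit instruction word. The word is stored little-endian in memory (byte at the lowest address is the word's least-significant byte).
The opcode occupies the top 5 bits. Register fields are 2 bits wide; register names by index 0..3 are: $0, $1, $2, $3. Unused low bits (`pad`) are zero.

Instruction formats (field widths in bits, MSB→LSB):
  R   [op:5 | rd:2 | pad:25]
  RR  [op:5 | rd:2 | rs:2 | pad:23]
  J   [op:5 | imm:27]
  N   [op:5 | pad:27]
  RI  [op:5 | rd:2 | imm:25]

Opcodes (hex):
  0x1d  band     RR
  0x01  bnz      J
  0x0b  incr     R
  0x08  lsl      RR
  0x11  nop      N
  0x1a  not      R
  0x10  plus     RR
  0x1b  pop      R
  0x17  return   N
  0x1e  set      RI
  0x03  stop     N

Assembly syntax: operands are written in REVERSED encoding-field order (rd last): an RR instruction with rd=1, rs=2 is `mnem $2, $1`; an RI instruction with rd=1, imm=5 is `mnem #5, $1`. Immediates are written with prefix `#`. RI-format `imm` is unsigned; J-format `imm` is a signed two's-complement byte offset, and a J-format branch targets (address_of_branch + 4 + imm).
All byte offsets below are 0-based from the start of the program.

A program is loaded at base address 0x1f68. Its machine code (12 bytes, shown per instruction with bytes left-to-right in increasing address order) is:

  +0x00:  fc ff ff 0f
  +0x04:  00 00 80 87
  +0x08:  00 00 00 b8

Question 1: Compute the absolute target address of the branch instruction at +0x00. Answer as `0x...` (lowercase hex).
0x1f68

+0x00: fc ff ff 0f ⇒ word 0x0ffffffc (little)
  op=0x0ffffffc>>27=0x1 ⇒ bnz (J)
  [26:0] imm=134217724 (s27→-4) = #-4
  target = base 0x1f68 + off 0x00 + 4 + imm -4 = 0x1f68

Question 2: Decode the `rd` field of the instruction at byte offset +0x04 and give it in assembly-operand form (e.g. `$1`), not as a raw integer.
+0x04: 00 00 80 87 ⇒ word 0x87800000 (little)
  op=0x87800000>>27=0x10 ⇒ plus (RR)
  rd: (w>>25)&0x3=0x3 → $3
  rs: (w>>23)&0x3=0x3 → $3

$3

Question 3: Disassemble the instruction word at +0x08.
return

+0x08: 00 00 00 b8 ⇒ word 0xb8000000 (little)
  opcode bits[31:27]=0x17: return/N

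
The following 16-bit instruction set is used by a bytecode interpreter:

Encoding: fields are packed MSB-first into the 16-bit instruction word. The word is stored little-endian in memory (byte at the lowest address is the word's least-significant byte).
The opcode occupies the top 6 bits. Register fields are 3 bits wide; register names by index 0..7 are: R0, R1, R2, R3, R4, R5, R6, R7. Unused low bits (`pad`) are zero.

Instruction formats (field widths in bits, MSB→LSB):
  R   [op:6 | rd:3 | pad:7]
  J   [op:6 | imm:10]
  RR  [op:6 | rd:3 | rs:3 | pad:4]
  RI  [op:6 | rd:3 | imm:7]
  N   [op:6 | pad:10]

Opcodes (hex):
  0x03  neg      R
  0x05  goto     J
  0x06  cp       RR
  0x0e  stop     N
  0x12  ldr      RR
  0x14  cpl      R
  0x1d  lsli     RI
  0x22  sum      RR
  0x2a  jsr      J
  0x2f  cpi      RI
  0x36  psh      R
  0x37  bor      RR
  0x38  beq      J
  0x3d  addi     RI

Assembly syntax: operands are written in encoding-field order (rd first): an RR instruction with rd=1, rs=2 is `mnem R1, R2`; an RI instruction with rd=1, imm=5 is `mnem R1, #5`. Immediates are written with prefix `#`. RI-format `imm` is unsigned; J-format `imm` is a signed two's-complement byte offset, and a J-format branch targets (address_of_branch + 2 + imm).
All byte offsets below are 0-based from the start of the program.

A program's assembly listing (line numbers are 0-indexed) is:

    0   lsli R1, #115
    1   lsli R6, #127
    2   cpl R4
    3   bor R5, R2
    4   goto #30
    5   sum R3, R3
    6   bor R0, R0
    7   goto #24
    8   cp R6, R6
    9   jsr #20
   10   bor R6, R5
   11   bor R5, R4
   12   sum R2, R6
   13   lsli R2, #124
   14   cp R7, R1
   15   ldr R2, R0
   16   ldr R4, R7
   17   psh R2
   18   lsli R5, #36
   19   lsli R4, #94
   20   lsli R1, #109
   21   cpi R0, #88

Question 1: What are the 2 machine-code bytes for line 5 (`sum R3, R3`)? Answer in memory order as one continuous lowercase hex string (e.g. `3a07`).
b089

line 5 (sum): pack op=0x22:6|rd=3:3|rs=3:3|pad=0:4 = 0x89b0; little→ b0 89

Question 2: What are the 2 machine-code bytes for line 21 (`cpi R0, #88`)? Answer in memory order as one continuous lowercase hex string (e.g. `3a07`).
58bc

21. cpi fields op=0x2f:6|rd=0:3|imm=88:7 → word bc58h → 58 bc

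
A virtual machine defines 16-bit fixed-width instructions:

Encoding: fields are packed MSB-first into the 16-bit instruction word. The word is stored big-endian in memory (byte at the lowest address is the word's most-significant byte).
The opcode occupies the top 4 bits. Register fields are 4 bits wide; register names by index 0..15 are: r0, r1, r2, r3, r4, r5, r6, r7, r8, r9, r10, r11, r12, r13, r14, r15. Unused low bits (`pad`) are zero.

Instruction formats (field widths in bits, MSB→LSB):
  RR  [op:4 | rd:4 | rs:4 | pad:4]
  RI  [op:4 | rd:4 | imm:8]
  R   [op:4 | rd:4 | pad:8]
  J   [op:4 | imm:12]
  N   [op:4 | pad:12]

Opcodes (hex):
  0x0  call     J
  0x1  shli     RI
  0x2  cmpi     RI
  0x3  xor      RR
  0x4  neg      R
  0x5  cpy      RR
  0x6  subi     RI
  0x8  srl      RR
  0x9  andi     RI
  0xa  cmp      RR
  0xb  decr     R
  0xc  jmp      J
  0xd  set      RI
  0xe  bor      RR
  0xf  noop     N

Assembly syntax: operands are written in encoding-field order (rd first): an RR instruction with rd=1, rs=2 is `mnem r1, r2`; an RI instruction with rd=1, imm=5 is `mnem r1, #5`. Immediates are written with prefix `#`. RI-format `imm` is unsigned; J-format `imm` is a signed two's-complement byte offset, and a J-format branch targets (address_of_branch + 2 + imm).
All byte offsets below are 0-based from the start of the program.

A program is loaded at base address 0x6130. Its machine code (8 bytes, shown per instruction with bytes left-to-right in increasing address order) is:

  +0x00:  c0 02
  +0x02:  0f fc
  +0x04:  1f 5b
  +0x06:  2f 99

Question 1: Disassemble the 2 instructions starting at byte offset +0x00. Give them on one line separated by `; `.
[00] c0 02 → 0xc002
  opcode bits[15:12]=0xc: jmp/J
  [11:0] imm=2 = #2
[02] 0f fc → 0x0ffc
  opcode bits[15:12]=0x0: call/J
  [11:0] imm=4092 (s12→-4) = #-4

jmp #2; call #-4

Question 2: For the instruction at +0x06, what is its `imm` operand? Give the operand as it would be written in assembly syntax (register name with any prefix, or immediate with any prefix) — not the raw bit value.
@+06  big-endian(2f 99) = 0x2f99
  opcode bits[15:12]=0x2: cmpi/RI
  rd: (w>>8)&0xf=0xf → r15
  imm: (w>>0)&0xff=0x99 → #153

#153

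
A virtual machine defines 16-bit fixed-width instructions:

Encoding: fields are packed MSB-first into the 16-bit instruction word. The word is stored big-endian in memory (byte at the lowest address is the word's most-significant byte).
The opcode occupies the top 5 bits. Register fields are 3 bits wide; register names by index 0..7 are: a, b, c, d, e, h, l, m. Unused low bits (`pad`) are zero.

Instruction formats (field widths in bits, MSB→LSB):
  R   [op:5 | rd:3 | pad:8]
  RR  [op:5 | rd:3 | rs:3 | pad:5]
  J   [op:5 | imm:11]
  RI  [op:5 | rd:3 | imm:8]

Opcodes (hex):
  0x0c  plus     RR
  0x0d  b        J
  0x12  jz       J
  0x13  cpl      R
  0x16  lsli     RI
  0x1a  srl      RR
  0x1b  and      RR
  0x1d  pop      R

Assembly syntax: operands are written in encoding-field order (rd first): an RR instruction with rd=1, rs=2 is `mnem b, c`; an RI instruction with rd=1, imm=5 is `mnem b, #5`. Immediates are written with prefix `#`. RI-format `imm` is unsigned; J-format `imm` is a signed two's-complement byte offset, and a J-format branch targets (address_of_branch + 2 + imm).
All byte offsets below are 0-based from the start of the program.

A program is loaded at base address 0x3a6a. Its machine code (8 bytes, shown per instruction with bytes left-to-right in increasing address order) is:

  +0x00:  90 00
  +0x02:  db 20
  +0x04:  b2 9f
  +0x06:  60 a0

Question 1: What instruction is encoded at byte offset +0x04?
[04] b2 9f → 0xb29f
  op=0xb29f>>11=0x16 ⇒ lsli (RI)
  [10:8] rd=2 = c
  [7:0] imm=159 = #159

lsli c, #159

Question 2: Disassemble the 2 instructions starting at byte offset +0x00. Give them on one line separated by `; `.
jz #0; and d, b

+0x00: 90 00 ⇒ word 0x9000 (big)
  top 5b → 0x12 → jz [J]
  imm@[10:0]=0x0 ⇒ #0
+0x02: db 20 ⇒ word 0xdb20 (big)
  top 5b → 0x1b → and [RR]
  rd@[10:8]=0x3 ⇒ d
  rs@[7:5]=0x1 ⇒ b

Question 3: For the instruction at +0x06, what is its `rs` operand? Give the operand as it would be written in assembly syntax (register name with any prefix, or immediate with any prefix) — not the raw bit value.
h

[06] 60 a0 → 0x60a0
  top 5b → 0xc → plus [RR]
  rd: (w>>8)&0x7=0x0 → a
  rs: (w>>5)&0x7=0x5 → h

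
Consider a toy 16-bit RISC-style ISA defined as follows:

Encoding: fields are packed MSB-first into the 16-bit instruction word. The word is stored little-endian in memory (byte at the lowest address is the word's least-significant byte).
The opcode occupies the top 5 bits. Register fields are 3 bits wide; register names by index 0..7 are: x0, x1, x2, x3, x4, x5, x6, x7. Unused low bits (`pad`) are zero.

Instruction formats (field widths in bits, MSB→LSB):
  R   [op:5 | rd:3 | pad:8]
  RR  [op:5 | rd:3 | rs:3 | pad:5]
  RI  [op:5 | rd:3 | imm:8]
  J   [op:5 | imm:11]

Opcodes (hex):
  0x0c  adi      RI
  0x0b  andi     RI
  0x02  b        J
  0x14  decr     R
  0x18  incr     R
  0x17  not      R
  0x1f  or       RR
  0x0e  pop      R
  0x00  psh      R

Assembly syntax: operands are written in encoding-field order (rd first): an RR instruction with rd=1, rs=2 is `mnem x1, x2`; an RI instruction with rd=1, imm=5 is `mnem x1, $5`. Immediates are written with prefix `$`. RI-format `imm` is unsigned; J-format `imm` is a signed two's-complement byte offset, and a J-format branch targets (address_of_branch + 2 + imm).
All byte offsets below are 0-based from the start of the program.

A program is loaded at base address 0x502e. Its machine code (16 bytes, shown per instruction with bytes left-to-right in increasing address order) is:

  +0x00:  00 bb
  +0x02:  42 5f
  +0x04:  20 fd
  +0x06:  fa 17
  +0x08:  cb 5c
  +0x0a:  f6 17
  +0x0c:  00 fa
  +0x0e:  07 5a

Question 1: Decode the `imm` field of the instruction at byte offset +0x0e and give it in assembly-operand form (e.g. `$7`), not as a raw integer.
+0x0e: 07 5a ⇒ word 0x5a07 (little)
  top 5b → 0xb → andi [RI]
  rd: (w>>8)&0x7=0x2 → x2
  imm: (w>>0)&0xff=0x7 → $7

$7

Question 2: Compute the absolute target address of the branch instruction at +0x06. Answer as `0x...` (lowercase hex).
off 0x06: read fa 17 as little → 0x17fa
  op=0x17fa>>11=0x2 ⇒ b (J)
  imm@[10:0]=0x7fa (s11→-6) ⇒ $-6
  target = base 0x502e + off 0x06 + 2 + imm -6 = 0x5030

0x5030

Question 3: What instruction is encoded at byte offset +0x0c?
[0c] 00 fa → 0xfa00
  top 5b → 0x1f → or [RR]
  rd@[10:8]=0x2 ⇒ x2
  rs@[7:5]=0x0 ⇒ x0

or x2, x0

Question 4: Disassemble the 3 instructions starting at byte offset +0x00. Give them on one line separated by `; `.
not x3; andi x7, $66; or x5, x1

[00] 00 bb → 0xbb00
  top 5b → 0x17 → not [R]
  [10:8] rd=3 = x3
[02] 42 5f → 0x5f42
  top 5b → 0xb → andi [RI]
  [10:8] rd=7 = x7
  [7:0] imm=66 = $66
[04] 20 fd → 0xfd20
  top 5b → 0x1f → or [RR]
  [10:8] rd=5 = x5
  [7:5] rs=1 = x1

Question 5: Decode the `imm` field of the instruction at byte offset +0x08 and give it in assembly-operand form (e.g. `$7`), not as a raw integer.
@+08  little-endian(cb 5c) = 0x5ccb
  opcode bits[15:11]=0xb: andi/RI
  rd: (w>>8)&0x7=0x4 → x4
  imm: (w>>0)&0xff=0xcb → $203

$203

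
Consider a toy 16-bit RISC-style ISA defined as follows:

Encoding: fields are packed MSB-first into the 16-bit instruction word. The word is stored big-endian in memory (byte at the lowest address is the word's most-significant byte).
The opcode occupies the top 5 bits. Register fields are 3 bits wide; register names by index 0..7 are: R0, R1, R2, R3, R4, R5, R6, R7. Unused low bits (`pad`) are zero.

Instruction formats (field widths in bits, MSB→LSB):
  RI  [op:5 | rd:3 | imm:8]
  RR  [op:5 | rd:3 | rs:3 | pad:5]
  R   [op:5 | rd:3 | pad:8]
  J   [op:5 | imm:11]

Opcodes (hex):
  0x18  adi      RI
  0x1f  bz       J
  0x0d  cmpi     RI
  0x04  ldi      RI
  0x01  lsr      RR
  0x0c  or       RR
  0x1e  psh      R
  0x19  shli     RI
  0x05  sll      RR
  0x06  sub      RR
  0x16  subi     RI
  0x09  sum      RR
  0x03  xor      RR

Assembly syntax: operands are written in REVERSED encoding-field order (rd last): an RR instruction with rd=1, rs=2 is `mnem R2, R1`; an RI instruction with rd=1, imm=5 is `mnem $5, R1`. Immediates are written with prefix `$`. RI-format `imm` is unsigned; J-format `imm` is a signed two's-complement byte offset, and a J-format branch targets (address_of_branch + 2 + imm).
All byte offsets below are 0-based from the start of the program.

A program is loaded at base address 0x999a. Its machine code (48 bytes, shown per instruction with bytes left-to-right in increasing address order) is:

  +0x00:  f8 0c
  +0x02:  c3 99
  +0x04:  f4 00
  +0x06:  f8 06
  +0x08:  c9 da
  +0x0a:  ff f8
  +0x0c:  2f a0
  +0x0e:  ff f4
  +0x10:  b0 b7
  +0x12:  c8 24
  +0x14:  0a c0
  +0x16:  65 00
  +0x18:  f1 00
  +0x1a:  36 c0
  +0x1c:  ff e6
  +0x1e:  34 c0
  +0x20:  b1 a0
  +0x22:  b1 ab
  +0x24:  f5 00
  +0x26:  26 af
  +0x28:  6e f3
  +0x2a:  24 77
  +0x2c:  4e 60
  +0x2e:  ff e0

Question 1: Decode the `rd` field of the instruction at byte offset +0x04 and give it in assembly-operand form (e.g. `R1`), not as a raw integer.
R4

+0x04: f4 00 ⇒ word 0xf400 (big)
  opcode bits[15:11]=0x1e: psh/R
  rd@[10:8]=0x4 ⇒ R4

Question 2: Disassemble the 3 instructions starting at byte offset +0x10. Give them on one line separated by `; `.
+0x10: b0 b7 ⇒ word 0xb0b7 (big)
  opcode bits[15:11]=0x16: subi/RI
  [10:8] rd=0 = R0
  [7:0] imm=183 = $183
+0x12: c8 24 ⇒ word 0xc824 (big)
  opcode bits[15:11]=0x19: shli/RI
  [10:8] rd=0 = R0
  [7:0] imm=36 = $36
+0x14: 0a c0 ⇒ word 0x0ac0 (big)
  opcode bits[15:11]=0x1: lsr/RR
  [10:8] rd=2 = R2
  [7:5] rs=6 = R6

subi $183, R0; shli $36, R0; lsr R6, R2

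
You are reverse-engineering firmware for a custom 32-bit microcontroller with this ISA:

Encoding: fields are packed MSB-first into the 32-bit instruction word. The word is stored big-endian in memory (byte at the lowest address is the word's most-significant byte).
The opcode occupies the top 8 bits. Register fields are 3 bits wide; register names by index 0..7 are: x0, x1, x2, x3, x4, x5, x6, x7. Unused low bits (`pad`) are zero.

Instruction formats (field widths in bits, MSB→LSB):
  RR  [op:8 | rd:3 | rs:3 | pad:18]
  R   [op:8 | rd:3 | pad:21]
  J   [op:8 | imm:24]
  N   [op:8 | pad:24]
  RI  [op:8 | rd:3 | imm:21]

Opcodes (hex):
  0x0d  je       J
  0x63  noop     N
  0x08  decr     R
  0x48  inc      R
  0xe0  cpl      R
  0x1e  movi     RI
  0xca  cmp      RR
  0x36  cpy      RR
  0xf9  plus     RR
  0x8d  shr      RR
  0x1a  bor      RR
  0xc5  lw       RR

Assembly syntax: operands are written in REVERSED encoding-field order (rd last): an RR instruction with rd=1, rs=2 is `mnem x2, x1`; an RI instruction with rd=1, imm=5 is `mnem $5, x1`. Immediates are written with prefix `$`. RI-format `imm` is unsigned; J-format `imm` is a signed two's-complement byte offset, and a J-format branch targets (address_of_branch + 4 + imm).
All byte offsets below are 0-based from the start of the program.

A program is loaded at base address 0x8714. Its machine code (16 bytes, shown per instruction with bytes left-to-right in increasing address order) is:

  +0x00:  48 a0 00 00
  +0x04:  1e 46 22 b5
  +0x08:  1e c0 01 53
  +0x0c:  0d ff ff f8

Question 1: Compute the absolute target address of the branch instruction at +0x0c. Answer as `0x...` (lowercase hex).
0x871c

@+0c  big-endian(0d ff ff f8) = 0x0dfffff8
  op=0x0dfffff8>>24=0xd ⇒ je (J)
  [23:0] imm=16777208 (s24→-8) = $-8
  target = base 0x8714 + off 0x0c + 4 + imm -8 = 0x871c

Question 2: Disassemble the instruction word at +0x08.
movi $339, x6

+0x08: 1e c0 01 53 ⇒ word 0x1ec00153 (big)
  opcode bits[31:24]=0x1e: movi/RI
  rd@[23:21]=0x6 ⇒ x6
  imm@[20:0]=0x153 ⇒ $339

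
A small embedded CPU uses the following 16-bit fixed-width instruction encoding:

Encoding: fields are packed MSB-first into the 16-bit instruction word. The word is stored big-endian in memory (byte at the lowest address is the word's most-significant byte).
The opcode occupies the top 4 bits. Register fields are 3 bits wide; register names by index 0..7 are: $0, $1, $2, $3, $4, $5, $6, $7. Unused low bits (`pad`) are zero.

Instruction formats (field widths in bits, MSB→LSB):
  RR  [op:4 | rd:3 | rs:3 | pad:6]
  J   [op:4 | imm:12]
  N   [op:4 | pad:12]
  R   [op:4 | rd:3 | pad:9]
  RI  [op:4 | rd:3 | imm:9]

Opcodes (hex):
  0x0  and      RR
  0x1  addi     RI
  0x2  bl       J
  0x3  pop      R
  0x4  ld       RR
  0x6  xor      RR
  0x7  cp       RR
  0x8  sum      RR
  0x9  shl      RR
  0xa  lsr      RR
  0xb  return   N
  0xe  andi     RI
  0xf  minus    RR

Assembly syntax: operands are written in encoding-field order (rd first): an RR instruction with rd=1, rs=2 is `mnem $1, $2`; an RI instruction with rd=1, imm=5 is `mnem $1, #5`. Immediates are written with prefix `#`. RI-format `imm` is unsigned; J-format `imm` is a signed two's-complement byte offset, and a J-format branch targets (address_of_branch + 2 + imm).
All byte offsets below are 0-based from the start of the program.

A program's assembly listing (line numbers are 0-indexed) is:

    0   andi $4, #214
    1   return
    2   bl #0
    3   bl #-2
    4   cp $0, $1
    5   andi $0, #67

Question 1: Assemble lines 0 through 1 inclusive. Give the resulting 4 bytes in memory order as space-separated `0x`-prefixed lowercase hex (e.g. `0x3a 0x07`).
0xe8 0xd6 0xb0 0x00

L0: andi op=0xe:4|rd=4:3|imm=214:9 ⇒ 0xe8d6 ⇒ big e8 d6
L1: return op=0xb:4|pad=0:12 ⇒ 0xb000 ⇒ big b0 00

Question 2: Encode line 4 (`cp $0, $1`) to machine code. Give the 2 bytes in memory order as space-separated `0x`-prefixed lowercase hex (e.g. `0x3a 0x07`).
0x70 0x40

L4: cp op=0x7:4|rd=0:3|rs=1:3|pad=0:6 ⇒ 0x7040 ⇒ big 70 40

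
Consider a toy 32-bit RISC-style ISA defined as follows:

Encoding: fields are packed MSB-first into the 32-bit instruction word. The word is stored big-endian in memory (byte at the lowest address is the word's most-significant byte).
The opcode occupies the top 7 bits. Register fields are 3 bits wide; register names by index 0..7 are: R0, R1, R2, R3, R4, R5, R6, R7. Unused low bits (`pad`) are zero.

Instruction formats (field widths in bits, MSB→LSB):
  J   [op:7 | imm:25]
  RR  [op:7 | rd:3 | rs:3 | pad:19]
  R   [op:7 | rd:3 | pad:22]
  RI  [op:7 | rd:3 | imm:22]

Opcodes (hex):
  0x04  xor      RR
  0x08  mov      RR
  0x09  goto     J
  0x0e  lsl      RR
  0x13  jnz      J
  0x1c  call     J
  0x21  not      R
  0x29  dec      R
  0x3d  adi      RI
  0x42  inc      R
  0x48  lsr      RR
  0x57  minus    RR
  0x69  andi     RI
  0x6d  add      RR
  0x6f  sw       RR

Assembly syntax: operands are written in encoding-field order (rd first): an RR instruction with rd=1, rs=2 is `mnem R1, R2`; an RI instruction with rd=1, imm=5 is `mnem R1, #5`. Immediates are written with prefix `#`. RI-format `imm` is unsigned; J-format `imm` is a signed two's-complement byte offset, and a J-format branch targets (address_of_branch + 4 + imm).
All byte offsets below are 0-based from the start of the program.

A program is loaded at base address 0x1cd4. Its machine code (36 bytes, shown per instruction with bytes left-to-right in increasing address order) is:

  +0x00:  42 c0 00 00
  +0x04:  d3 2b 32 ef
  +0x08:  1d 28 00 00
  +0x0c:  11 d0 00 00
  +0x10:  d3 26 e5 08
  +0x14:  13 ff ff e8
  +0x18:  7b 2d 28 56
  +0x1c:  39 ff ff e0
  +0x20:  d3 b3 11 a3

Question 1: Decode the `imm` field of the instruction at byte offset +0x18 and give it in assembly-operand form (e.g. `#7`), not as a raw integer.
#2959446

+0x18: 7b 2d 28 56 ⇒ word 0x7b2d2856 (big)
  op=0x7b2d2856>>25=0x3d ⇒ adi (RI)
  rd@[24:22]=0x4 ⇒ R4
  imm@[21:0]=0x2d2856 ⇒ #2959446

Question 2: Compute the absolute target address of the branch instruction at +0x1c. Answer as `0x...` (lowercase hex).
@+1c  big-endian(39 ff ff e0) = 0x39ffffe0
  op=0x39ffffe0>>25=0x1c ⇒ call (J)
  [24:0] imm=33554400 (s25→-32) = #-32
  target = base 0x1cd4 + off 0x1c + 4 + imm -32 = 0x1cd4

0x1cd4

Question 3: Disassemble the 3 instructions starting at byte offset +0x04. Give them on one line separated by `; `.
off 0x04: read d3 2b 32 ef as big → 0xd32b32ef
  top 7b → 0x69 → andi [RI]
  [24:22] rd=4 = R4
  [21:0] imm=2831087 = #2831087
off 0x08: read 1d 28 00 00 as big → 0x1d280000
  top 7b → 0xe → lsl [RR]
  [24:22] rd=4 = R4
  [21:19] rs=5 = R5
off 0x0c: read 11 d0 00 00 as big → 0x11d00000
  top 7b → 0x8 → mov [RR]
  [24:22] rd=7 = R7
  [21:19] rs=2 = R2

andi R4, #2831087; lsl R4, R5; mov R7, R2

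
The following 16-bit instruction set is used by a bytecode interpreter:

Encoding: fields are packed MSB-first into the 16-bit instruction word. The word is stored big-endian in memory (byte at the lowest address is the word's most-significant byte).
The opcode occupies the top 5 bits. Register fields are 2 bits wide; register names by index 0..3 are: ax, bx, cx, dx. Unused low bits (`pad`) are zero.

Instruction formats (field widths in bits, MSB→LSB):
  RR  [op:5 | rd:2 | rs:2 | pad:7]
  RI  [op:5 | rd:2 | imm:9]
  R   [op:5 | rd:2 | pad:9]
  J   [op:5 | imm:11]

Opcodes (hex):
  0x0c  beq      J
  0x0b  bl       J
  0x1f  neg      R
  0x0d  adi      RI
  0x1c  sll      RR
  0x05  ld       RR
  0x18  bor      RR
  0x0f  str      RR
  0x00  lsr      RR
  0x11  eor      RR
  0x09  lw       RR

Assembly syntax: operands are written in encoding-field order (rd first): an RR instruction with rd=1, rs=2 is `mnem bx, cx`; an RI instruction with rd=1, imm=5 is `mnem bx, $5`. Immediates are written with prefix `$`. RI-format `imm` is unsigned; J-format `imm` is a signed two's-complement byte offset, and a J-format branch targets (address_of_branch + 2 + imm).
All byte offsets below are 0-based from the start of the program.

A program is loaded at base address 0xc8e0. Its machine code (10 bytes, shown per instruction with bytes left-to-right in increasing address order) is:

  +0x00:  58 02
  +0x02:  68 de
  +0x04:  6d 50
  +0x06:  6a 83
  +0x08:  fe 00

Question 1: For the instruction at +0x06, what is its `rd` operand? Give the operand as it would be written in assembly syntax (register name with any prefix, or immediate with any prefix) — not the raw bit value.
off 0x06: read 6a 83 as big → 0x6a83
  op=0x6a83>>11=0xd ⇒ adi (RI)
  rd@[10:9]=0x1 ⇒ bx
  imm@[8:0]=0x83 ⇒ $131

bx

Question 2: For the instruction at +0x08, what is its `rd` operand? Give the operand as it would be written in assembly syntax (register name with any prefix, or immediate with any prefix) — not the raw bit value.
dx

[08] fe 00 → 0xfe00
  op=0xfe00>>11=0x1f ⇒ neg (R)
  [10:9] rd=3 = dx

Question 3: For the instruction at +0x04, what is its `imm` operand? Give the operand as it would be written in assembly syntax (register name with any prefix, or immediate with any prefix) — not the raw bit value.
off 0x04: read 6d 50 as big → 0x6d50
  top 5b → 0xd → adi [RI]
  rd: (w>>9)&0x3=0x2 → cx
  imm: (w>>0)&0x1ff=0x150 → $336

$336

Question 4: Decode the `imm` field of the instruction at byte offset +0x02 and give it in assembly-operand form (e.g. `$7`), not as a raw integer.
$222

@+02  big-endian(68 de) = 0x68de
  op=0x68de>>11=0xd ⇒ adi (RI)
  rd@[10:9]=0x0 ⇒ ax
  imm@[8:0]=0xde ⇒ $222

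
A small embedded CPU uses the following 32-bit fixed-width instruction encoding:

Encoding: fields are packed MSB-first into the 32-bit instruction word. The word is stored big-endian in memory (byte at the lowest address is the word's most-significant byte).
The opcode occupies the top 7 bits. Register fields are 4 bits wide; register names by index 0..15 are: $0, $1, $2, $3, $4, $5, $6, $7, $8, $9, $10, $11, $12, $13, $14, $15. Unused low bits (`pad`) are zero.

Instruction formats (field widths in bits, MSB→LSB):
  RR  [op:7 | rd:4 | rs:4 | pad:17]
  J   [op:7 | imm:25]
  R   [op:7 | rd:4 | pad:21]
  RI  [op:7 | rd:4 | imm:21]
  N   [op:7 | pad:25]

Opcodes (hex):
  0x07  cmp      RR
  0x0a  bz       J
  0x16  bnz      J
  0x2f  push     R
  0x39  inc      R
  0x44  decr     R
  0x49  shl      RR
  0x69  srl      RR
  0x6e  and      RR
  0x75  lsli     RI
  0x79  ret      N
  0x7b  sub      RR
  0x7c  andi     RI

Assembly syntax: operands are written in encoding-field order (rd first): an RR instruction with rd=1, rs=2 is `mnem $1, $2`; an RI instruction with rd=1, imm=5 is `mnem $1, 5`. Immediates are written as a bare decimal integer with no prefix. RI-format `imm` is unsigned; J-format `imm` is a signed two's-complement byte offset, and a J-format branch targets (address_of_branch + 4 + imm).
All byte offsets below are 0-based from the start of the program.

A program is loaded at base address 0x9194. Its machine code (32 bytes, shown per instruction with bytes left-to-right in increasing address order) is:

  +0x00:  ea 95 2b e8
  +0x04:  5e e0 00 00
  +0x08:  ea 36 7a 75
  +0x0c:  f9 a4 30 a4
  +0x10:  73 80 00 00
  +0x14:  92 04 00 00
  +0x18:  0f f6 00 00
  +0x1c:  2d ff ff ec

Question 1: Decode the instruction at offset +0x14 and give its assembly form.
+0x14: 92 04 00 00 ⇒ word 0x92040000 (big)
  opcode bits[31:25]=0x49: shl/RR
  rd@[24:21]=0x0 ⇒ $0
  rs@[20:17]=0x2 ⇒ $2

shl $0, $2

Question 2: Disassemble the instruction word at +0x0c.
andi $13, 274596

+0x0c: f9 a4 30 a4 ⇒ word 0xf9a430a4 (big)
  op=0xf9a430a4>>25=0x7c ⇒ andi (RI)
  rd: (w>>21)&0xf=0xd → $13
  imm: (w>>0)&0x1fffff=0x430a4 → 274596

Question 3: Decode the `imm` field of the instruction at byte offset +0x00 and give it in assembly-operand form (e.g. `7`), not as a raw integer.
1387496

off 0x00: read ea 95 2b e8 as big → 0xea952be8
  op=0xea952be8>>25=0x75 ⇒ lsli (RI)
  rd: (w>>21)&0xf=0x4 → $4
  imm: (w>>0)&0x1fffff=0x152be8 → 1387496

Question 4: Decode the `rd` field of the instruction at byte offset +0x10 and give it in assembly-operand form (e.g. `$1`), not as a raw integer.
$12

@+10  big-endian(73 80 00 00) = 0x73800000
  op=0x73800000>>25=0x39 ⇒ inc (R)
  rd@[24:21]=0xc ⇒ $12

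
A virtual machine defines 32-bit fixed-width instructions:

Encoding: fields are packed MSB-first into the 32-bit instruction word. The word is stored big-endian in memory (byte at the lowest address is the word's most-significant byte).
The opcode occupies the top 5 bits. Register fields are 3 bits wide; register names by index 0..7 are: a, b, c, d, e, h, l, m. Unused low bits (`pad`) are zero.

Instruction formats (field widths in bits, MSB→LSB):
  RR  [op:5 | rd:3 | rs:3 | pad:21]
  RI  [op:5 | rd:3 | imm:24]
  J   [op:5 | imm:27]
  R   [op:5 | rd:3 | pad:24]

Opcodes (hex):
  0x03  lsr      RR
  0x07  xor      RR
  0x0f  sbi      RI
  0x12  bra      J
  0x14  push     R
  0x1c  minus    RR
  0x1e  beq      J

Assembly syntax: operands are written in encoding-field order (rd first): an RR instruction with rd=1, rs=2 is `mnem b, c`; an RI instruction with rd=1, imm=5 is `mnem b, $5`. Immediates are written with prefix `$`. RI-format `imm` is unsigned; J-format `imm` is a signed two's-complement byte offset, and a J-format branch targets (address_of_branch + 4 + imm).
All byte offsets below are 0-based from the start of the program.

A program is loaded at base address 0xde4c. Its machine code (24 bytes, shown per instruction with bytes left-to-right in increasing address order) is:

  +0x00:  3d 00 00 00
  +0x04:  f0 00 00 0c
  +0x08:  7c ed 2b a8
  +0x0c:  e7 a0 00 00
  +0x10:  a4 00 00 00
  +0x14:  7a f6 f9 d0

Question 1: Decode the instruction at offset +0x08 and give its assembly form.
sbi e, $15543208

off 0x08: read 7c ed 2b a8 as big → 0x7ced2ba8
  op=0x7ced2ba8>>27=0xf ⇒ sbi (RI)
  rd: (w>>24)&0x7=0x4 → e
  imm: (w>>0)&0xffffff=0xed2ba8 → $15543208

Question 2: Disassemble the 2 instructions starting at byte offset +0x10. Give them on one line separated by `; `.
push e; sbi c, $16185808

off 0x10: read a4 00 00 00 as big → 0xa4000000
  op=0xa4000000>>27=0x14 ⇒ push (R)
  [26:24] rd=4 = e
off 0x14: read 7a f6 f9 d0 as big → 0x7af6f9d0
  op=0x7af6f9d0>>27=0xf ⇒ sbi (RI)
  [26:24] rd=2 = c
  [23:0] imm=16185808 = $16185808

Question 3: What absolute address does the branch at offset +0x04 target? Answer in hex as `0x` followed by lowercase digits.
0xde60

off 0x04: read f0 00 00 0c as big → 0xf000000c
  op=0xf000000c>>27=0x1e ⇒ beq (J)
  [26:0] imm=12 = $12
  target = base 0xde4c + off 0x04 + 4 + imm 12 = 0xde60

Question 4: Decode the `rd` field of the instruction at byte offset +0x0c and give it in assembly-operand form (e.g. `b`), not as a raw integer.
m

off 0x0c: read e7 a0 00 00 as big → 0xe7a00000
  opcode bits[31:27]=0x1c: minus/RR
  [26:24] rd=7 = m
  [23:21] rs=5 = h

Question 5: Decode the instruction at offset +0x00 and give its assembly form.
xor h, a

@+00  big-endian(3d 00 00 00) = 0x3d000000
  top 5b → 0x7 → xor [RR]
  rd: (w>>24)&0x7=0x5 → h
  rs: (w>>21)&0x7=0x0 → a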